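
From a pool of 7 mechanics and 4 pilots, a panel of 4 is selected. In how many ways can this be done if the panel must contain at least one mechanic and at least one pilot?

294

Total 4-person selections from all 11: C(11,4) = 330.
Subtract selections that omit an entire group: no mechanics → C(4,4) = 1; no pilots → C(7,4) = 35.
Both groups omitted at once is impossible, so 330 − 36 = 294.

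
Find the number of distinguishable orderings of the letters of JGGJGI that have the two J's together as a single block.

Treat the 2 copies of J as a single block. The multiset to arrange is then {JJ, G, G, G, I}, 5 items in all.
That gives (5)!/(3!) = 20 arrangements.

20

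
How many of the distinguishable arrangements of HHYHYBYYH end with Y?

Fix Y in the last position and arrange the remaining 8 letters.
Those 8 letters have H appearing 4 times and Y appearing 3 times, giving (8)!/(4!·3!) = 280.

280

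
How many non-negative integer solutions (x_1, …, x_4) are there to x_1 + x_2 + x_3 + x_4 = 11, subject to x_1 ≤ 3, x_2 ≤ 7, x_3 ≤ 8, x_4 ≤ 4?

Without the upper bounds there are C(14,3) = 364 ways to split 11 among 4 variables.
Subtract solutions that violate a single cap (substitute x_i' = x_i − (cap_i+1)): x_1 ≥ 4 gives C(10,3) = 120; x_2 ≥ 8 gives C(6,3) = 20; x_3 ≥ 9 gives C(5,3) = 10; x_4 ≥ 5 gives C(9,3) = 84. Together 234.
Add back pairs where two caps are both exceeded: 0 + 0 + 10 + 0 + 0 + 0 = 10.
By inclusion–exclusion the count is 364 − 234 + 10 = 140.

140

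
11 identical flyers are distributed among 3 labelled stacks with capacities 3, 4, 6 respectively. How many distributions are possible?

Without the upper bounds there are C(13,2) = 78 ways to split 11 among 3 stacks.
Subtract solutions that violate a single cap (substitute x_i' = x_i − (cap_i+1)): x_1 ≥ 4 gives C(9,2) = 36; x_2 ≥ 5 gives C(8,2) = 28; x_3 ≥ 7 gives C(6,2) = 15. Together 79.
Add back pairs where two caps are both exceeded: 6 + 1 + 0 = 7.
By inclusion–exclusion the count is 78 − 79 + 7 = 6.

6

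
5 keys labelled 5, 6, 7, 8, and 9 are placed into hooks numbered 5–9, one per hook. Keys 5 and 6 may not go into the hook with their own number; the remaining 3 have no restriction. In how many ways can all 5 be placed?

Let Aᵢ (for i ∈ {5, 6}) be the placements that put key i in its forbidden hook. Any j of these fix j positions, leaving (5−j)! ways to fill the rest, and there are C(2,j) ways to pick which j.
By inclusion–exclusion, the number of valid placements is Σ_{j=0}^{2} (−1)^j C(2,j)·(5−j)!.
Computing: 120 − 48 + 6 = 78.

78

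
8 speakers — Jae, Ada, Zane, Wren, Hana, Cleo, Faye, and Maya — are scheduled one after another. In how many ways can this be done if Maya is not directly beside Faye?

30240

There are 8! = 40320 arrangements in all. If Maya and Faye are adjacent, merging them into one block gives 2·(7)! = 10080 arrangements.
So 40320 − 10080 = 30240 arrangements keep them apart.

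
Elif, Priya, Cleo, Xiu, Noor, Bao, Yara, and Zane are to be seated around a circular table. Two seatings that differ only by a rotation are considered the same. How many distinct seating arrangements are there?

Fix one person's seat to break rotational symmetry; the remaining 7 people can be arranged in (7)! = 5040 ways.

5040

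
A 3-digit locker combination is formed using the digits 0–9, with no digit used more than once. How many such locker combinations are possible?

720

Choose and order 3 of the 10 symbols: the first digit has 10 options, the next 9, then 8.
That product is 10 × 9 × 8 = 720.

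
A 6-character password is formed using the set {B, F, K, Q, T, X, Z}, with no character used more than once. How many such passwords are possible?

With no repetition, fill the 6 characters in order: 7 choices, then 6, down to 2.
7 × 6 × 5 × 4 × 3 × 2 = 5040.

5040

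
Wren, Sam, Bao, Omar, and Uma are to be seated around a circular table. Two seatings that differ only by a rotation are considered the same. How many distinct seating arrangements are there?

24

Around a circle, 5 distinct people have 5!/5 = (4)! = 24 rotationally distinct seatings.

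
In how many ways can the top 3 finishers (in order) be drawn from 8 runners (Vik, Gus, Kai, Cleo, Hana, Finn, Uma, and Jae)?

This is an ordered selection of 3 from 8: P(8,3).
That gives 8 × 7 × 6 = 336.

336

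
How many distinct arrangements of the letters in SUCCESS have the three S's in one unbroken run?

60

Treat the 3 copies of S as a single block. The multiset to arrange is then {SSS, C, C, E, U}, 5 items in all.
That gives (5)!/(2!) = 60 arrangements.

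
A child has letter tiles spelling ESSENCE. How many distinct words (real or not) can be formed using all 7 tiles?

420

Letter multiplicities in ESSENCE: C×1, E×3, N×1, S×2.
Dividing 7! = 5040 by 3!·2! = 12 for the repeated letters gives 420.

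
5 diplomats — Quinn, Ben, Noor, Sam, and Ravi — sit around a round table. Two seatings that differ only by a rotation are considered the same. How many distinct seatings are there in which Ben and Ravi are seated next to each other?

12

Treat {Ben, Ravi} as one unit (2 internal orders) and seat the resulting 4 units around the table: (3)! circular arrangements.
So 2 × (3)! = 2 × 6 = 12.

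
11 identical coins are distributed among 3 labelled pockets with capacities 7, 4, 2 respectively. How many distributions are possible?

6

Ignoring the caps, the number of non-negative solutions to x_1+…+x_3 = 11 is C(13,2) = 78.
Subtract solutions that violate a single cap (substitute x_i' = x_i − (cap_i+1)): x_1 ≥ 8 gives C(5,2) = 10; x_2 ≥ 5 gives C(8,2) = 28; x_3 ≥ 3 gives C(10,2) = 45. Together 83.
Add back pairs where two caps are both exceeded: 0 + 1 + 10 = 11.
By inclusion–exclusion the count is 78 − 83 + 11 = 6.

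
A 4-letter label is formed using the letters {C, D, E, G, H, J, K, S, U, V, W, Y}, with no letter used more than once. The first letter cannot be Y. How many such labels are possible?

10890

The first letter has 12−1 = 11 choices (anything except Y).
The remaining 3 letters are filled from the other 11 symbols without repetition: 11 × 10 × 9 = 990.
Total: 11 × 990 = 10890.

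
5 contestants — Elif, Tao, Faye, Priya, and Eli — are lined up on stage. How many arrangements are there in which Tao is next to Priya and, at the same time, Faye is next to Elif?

Treat {Tao,Priya} as one block (2 orders) and {Faye,Elif} as another (2 orders).
That leaves 3 units to arrange: 2 × 2 × 3! = 4 × 6 = 24.

24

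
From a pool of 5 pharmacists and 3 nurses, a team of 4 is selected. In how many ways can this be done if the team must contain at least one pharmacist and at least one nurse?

65

Total 4-person selections from all 8: C(8,4) = 70.
Selections missing a whole group: no pharmacists → C(3,4) = 0; no nurses → C(5,4) = 5.
Both groups omitted at once is impossible, so 70 − 5 = 65.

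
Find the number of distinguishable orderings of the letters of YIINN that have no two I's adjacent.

There are 5!/(2!·2!) = 30 arrangements of YIINN in total.
If the two I's are adjacent, glue them into one block, leaving 4 items to arrange: (4)!/(2!) = 12 ways.
Subtracting, 30 − 12 = 18 arrangements keep the I's apart.

18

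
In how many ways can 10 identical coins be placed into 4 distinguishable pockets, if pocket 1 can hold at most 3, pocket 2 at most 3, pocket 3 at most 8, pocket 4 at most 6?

Ignoring the caps, the number of non-negative solutions to x_1+…+x_4 = 10 is C(13,3) = 286.
Subtract solutions that violate a single cap (substitute x_i' = x_i − (cap_i+1)): x_1 ≥ 4 gives C(9,3) = 84; x_2 ≥ 4 gives C(9,3) = 84; x_3 ≥ 9 gives C(4,3) = 4; x_4 ≥ 7 gives C(6,3) = 20. Together 192.
Add back pairs where two caps are both exceeded: 10 + 0 + 0 + 0 + 0 + 0 = 10.
By inclusion–exclusion the count is 286 − 192 + 10 = 104.

104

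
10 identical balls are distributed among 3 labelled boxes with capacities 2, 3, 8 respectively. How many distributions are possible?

9

By stars and bars, unrestricted non-negative solutions to x_1+…+x_3 = 10 number C(10+2,2) = 66.
Subtract solutions that violate a single cap (substitute x_i' = x_i − (cap_i+1)): x_1 ≥ 3 gives C(9,2) = 36; x_2 ≥ 4 gives C(8,2) = 28; x_3 ≥ 9 gives C(3,2) = 3. Together 67.
Add back pairs where two caps are both exceeded: 10 + 0 + 0 = 10.
By inclusion–exclusion the count is 66 − 67 + 10 = 9.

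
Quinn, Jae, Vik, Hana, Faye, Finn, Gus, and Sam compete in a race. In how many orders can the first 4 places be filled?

There are 8 choices for 1st place, 7 for 2nd, and so on down to 5 for position 4.
That gives 8 × 7 × 6 × 5 = 1680.

1680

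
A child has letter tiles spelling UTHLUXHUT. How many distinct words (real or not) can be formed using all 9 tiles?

15120

Letter multiplicities in UTHLUXHUT: H×2, L×1, T×2, U×3, X×1.
Dividing 9! = 362880 by 3!·2!·2! = 24 for the repeated letters gives 15120.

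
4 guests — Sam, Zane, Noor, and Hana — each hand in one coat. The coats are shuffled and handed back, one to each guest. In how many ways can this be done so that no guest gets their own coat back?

9

This is the derangement count D_4: permutations of 4 items with no fixed point.
By inclusion–exclusion this is Σ_{j=0}^{4} (−1)^j C(4,j)·(4−j)!.
Computing: 24 − 24 + 12 − 4 + 1 = 9.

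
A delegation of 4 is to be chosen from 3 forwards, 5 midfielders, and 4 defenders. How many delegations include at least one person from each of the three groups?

Total 4-person selections from all 12: C(12,4) = 495.
Selections missing a whole group: no forwards → C(9,4) = 126; no midfielders → C(7,4) = 35; no defenders → C(8,4) = 70.
Add back selections omitting two groups (i.e. drawn from a single group): C(3,4) + C(5,4) + C(4,4) = 6.
By inclusion–exclusion: 495 − 231 + 6 = 270.

270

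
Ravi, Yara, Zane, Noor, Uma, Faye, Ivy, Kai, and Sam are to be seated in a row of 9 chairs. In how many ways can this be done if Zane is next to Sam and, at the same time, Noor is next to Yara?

Treat {Zane,Sam} as one block (2 orders) and {Noor,Yara} as another (2 orders).
That leaves 7 units to arrange: 2 × 2 × 7! = 4 × 5040 = 20160.

20160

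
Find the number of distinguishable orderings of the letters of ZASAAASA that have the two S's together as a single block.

42

Treat the 2 copies of S as a single block. The multiset to arrange is then {SS, A, A, A, A, A, Z}, 7 items in all.
That gives (7)!/(5!) = 42 arrangements.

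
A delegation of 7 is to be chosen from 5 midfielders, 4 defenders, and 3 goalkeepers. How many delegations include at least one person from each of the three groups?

With no constraint there are C(12,7) = 792 possible selections.
Selections missing a whole group: no midfielders → C(7,7) = 1; no defenders → C(8,7) = 8; no goalkeepers → C(9,7) = 36.
Add back selections omitting two groups (i.e. drawn from a single group): C(5,7) + C(4,7) + C(3,7) = 0.
By inclusion–exclusion: 792 − 45 + 0 = 747.

747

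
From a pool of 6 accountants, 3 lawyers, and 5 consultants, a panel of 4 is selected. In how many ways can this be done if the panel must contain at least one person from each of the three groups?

Total 4-person selections from all 14: C(14,4) = 1001.
Selections missing a whole group: no accountants → C(8,4) = 70; no lawyers → C(11,4) = 330; no consultants → C(9,4) = 126.
Add back selections omitting two groups (i.e. drawn from a single group): C(6,4) + C(3,4) + C(5,4) = 20.
By inclusion–exclusion: 1001 − 526 + 20 = 495.

495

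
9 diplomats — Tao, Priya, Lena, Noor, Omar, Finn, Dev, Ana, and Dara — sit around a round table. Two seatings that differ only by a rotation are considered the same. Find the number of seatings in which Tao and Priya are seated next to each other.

Glue Tao and Priya into a block (2 internal orders). Seating 8 units around a circle gives (7)! arrangements.
So 2 × (7)! = 2 × 5040 = 10080.

10080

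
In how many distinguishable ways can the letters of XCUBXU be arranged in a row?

Letter multiplicities in XCUBXU: B×1, C×1, U×2, X×2.
Dividing 6! = 720 by 2!·2! = 4 for the repeated letters gives 180.

180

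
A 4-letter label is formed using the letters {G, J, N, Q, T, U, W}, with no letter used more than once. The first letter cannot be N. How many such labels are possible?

The first letter has 7−1 = 6 choices (anything except N).
The remaining 3 letters are filled from the other 6 symbols without repetition: 6 × 5 × 4 = 120.
Total: 6 × 120 = 720.

720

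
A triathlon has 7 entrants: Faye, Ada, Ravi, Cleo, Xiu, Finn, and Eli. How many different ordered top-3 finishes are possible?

There are 7 choices for 1st place, 6 for 2nd, and 5 for 3rd.
That gives 7 × 6 × 5 = 210.

210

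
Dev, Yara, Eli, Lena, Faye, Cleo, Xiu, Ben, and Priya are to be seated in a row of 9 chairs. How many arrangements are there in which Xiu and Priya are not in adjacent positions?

There are 9! = 362880 arrangements in all. If Xiu and Priya are adjacent, merging them into one block gives 2·(8)! = 80640 arrangements.
So 362880 − 80640 = 282240 arrangements keep them apart.

282240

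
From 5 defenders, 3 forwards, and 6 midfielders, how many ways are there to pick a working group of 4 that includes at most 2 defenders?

906

Split by how many defenders are chosen (0 through 2).
Sum: C(5,0)·C(9,4) + C(5,1)·C(9,3) + C(5,2)·C(9,2) = 126 + 420 + 360 = 906.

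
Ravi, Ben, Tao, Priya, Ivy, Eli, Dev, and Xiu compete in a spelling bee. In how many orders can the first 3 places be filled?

336

There are 8 choices for 1st place, 7 for 2nd, and 6 for 3rd.
That gives 8 × 7 × 6 = 336.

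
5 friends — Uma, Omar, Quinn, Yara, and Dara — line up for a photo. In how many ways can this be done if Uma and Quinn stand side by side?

48

Glue Uma and Quinn into one block (2 internal orders), leaving 4 units to arrange in a row.
That gives 2 × 4! = 2 × 24 = 48.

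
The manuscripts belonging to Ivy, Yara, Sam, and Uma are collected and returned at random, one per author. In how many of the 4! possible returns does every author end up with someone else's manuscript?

9

Count assignments avoiding every fixed point. For any j of the 4 authors fixed to their own manuscript, the other 4−j can be arranged in (4−j)! ways.
By inclusion–exclusion this is Σ_{j=0}^{4} (−1)^j C(4,j)·(4−j)!.
Computing: 24 − 24 + 12 − 4 + 1 = 9.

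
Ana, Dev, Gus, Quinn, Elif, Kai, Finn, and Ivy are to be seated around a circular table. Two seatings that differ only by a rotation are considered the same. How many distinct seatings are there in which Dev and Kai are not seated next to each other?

Without the restriction there are (7)! = 5040 seatings.
Those with Dev next to Kai: fuse the pair into one unit and seat 7 units around a circle — 2·(6)! = 1440.
Subtracting, 5040 − 1440 = 3600.

3600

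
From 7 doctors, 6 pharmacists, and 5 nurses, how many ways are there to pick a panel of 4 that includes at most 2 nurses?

2925

Split by how many nurses are chosen (0 through 2).
Sum: C(5,0)·C(13,4) + C(5,1)·C(13,3) + C(5,2)·C(13,2) = 715 + 1430 + 780 = 2925.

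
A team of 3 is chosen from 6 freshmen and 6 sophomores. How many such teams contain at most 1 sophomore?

Split by how many sophomores are chosen (0 through 1).
Sum: C(6,0)·C(6,3) + C(6,1)·C(6,2) = 20 + 90 = 110.

110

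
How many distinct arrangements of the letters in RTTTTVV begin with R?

15

Fix R in the first position and arrange the remaining 6 letters.
Those 6 letters have T appearing 4 times and V appearing twice, giving (6)!/(4!·2!) = 15.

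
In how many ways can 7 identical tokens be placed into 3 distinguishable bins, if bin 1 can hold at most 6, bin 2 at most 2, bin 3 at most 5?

17

Ignoring the caps, the number of non-negative solutions to x_1+…+x_3 = 7 is C(9,2) = 36.
Subtract solutions that violate a single cap (substitute x_i' = x_i − (cap_i+1)): x_1 ≥ 7 gives C(2,2) = 1; x_2 ≥ 3 gives C(6,2) = 15; x_3 ≥ 6 gives C(3,2) = 3. Together 19.
No two caps can be exceeded simultaneously, so the pair terms are all 0.
By inclusion–exclusion the count is 36 − 19 + 0 = 17.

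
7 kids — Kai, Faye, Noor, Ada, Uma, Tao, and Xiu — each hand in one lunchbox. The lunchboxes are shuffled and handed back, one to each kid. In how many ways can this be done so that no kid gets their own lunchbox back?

This is the derangement count D_7: permutations of 7 items with no fixed point.
By inclusion–exclusion this is Σ_{j=0}^{7} (−1)^j C(7,j)·(7−j)!.
Computing: 5040 − 5040 + 2520 − 840 + 210 − 42 + 7 − 1 = 1854.

1854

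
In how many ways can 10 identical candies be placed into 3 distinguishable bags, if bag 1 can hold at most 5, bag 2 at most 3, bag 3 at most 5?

10

Ignoring the caps, the number of non-negative solutions to x_1+…+x_3 = 10 is C(12,2) = 66.
Subtract solutions that violate a single cap (substitute x_i' = x_i − (cap_i+1)): x_1 ≥ 6 gives C(6,2) = 15; x_2 ≥ 4 gives C(8,2) = 28; x_3 ≥ 6 gives C(6,2) = 15. Together 58.
Add back pairs where two caps are both exceeded: 1 + 0 + 1 = 2.
By inclusion–exclusion the count is 66 − 58 + 2 = 10.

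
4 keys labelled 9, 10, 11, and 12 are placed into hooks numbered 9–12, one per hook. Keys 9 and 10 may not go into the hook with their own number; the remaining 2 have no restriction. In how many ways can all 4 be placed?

Let Aᵢ (for i ∈ {9, 10}) be the placements that put key i in its forbidden hook. Any j of these fix j positions, leaving (4−j)! ways to fill the rest, and there are C(2,j) ways to pick which j.
By inclusion–exclusion, the number of valid placements is Σ_{j=0}^{2} (−1)^j C(2,j)·(4−j)!.
Computing: 24 − 12 + 2 = 14.

14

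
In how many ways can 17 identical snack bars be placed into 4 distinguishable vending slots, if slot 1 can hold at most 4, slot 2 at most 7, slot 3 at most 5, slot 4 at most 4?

20

Ignoring the caps, the number of non-negative solutions to x_1+…+x_4 = 17 is C(20,3) = 1140.
Subtract solutions that violate a single cap (substitute x_i' = x_i − (cap_i+1)): x_1 ≥ 5 gives C(15,3) = 455; x_2 ≥ 8 gives C(12,3) = 220; x_3 ≥ 6 gives C(14,3) = 364; x_4 ≥ 5 gives C(15,3) = 455. Together 1494.
Add back pairs where two caps are both exceeded: 35 + 84 + 120 + 20 + 35 + 84 = 378.
Subtract triples: 0 + 0 + 4 + 0 = 4.
By inclusion–exclusion the count is 1140 − 1494 + 378 − 4 = 20.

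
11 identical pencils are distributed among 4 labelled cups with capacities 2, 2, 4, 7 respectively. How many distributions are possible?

27

By stars and bars, unrestricted non-negative solutions to x_1+…+x_4 = 11 number C(11+3,3) = 364.
Subtract solutions that violate a single cap (substitute x_i' = x_i − (cap_i+1)): x_1 ≥ 3 gives C(11,3) = 165; x_2 ≥ 3 gives C(11,3) = 165; x_3 ≥ 5 gives C(9,3) = 84; x_4 ≥ 8 gives C(6,3) = 20. Together 434.
Add back pairs where two caps are both exceeded: 56 + 20 + 1 + 20 + 1 + 0 = 98.
Subtract triples: 1 + 0 + 0 + 0 = 1.
By inclusion–exclusion the count is 364 − 434 + 98 − 1 = 27.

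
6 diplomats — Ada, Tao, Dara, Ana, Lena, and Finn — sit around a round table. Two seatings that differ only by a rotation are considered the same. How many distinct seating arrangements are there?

Seat Ada anywhere (absorbing the rotational symmetry), then permute the other 5: (5)! = 120.

120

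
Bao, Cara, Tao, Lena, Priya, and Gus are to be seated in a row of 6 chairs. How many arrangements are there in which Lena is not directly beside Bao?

There are 6! = 720 arrangements in all. If Lena and Bao are adjacent, merging them into one block gives 2·(5)! = 240 arrangements.
Complementary counting: 720 − 240 = 480.

480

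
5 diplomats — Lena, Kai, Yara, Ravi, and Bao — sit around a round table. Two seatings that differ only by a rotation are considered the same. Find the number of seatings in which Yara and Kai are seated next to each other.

12

Treat {Yara, Kai} as one unit (2 internal orders) and seat the resulting 4 units around the table: (3)! circular arrangements.
So 2 × (3)! = 2 × 6 = 12.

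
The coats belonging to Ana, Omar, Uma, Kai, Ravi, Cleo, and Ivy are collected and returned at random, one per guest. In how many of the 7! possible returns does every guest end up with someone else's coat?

This is the derangement count D_7: permutations of 7 items with no fixed point.
By inclusion–exclusion this is Σ_{j=0}^{7} (−1)^j C(7,j)·(7−j)!.
Computing: 5040 − 5040 + 2520 − 840 + 210 − 42 + 7 − 1 = 1854.

1854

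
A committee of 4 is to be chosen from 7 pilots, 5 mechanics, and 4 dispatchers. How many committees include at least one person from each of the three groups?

Unrestricted: C(16,4) = 1820 ways to pick any 4 of the 16.
Selections missing a whole group: no pilots → C(9,4) = 126; no mechanics → C(11,4) = 330; no dispatchers → C(12,4) = 495.
Add back selections omitting two groups (i.e. drawn from a single group): C(7,4) + C(5,4) + C(4,4) = 41.
By inclusion–exclusion: 1820 − 951 + 41 = 910.

910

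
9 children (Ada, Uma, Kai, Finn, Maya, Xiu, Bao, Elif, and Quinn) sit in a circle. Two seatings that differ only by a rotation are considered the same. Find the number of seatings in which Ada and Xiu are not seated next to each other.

All circular seatings of 9 people number (8)! = 40320.
Seatings with Ada beside Xiu: treat them as a block with 2 internal orders, giving 2 × (7)! = 10080.
Subtracting, 40320 − 10080 = 30240.

30240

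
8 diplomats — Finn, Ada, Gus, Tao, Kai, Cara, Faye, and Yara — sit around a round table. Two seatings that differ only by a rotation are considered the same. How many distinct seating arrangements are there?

Seat Finn anywhere (absorbing the rotational symmetry), then permute the other 7: (7)! = 5040.

5040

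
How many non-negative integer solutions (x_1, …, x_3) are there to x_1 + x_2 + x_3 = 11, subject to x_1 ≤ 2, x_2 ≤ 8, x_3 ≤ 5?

By stars and bars, unrestricted non-negative solutions to x_1+…+x_3 = 11 number C(11+2,2) = 78.
Subtract solutions that violate a single cap (substitute x_i' = x_i − (cap_i+1)): x_1 ≥ 3 gives C(10,2) = 45; x_2 ≥ 9 gives C(4,2) = 6; x_3 ≥ 6 gives C(7,2) = 21. Together 72.
Add back pairs where two caps are both exceeded: 0 + 6 + 0 = 6.
By inclusion–exclusion the count is 78 − 72 + 6 = 12.

12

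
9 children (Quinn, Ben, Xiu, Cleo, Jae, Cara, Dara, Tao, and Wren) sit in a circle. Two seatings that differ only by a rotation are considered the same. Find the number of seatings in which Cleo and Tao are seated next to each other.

Treat {Cleo, Tao} as one unit (2 internal orders) and seat the resulting 8 units around the table: (7)! circular arrangements.
So 2 × (7)! = 2 × 5040 = 10080.

10080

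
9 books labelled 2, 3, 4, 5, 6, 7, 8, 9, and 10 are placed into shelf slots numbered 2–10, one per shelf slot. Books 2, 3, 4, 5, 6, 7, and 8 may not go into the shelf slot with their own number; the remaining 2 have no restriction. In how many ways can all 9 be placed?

165016

Let Aᵢ (for 2 ≤ i ≤ 8) be the placements that put book i in its forbidden shelf slot. Any j of these fix j positions, leaving (9−j)! ways to fill the rest, and there are C(7,j) ways to pick which j.
By inclusion–exclusion, the number of valid placements is Σ_{j=0}^{7} (−1)^j C(7,j)·(9−j)!.
Computing: 362880 − 282240 + 105840 − 25200 + 4200 − 504 + 42 − 2 = 165016.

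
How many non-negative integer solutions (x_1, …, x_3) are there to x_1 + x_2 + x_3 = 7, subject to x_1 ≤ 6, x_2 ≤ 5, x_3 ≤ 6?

By stars and bars, unrestricted non-negative solutions to x_1+…+x_3 = 7 number C(7+2,2) = 36.
Subtract solutions that violate a single cap (substitute x_i' = x_i − (cap_i+1)): x_1 ≥ 7 gives C(2,2) = 1; x_2 ≥ 6 gives C(3,2) = 3; x_3 ≥ 7 gives C(2,2) = 1. Together 5.
No two caps can be exceeded simultaneously, so the pair terms are all 0.
By inclusion–exclusion the count is 36 − 5 + 0 = 31.

31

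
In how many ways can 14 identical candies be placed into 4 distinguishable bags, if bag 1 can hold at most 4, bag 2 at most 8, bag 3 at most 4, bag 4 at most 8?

167

Ignoring the caps, the number of non-negative solutions to x_1+…+x_4 = 14 is C(17,3) = 680.
Subtract solutions that violate a single cap (substitute x_i' = x_i − (cap_i+1)): x_1 ≥ 5 gives C(12,3) = 220; x_2 ≥ 9 gives C(8,3) = 56; x_3 ≥ 5 gives C(12,3) = 220; x_4 ≥ 9 gives C(8,3) = 56. Together 552.
Add back pairs where two caps are both exceeded: 1 + 35 + 1 + 1 + 0 + 1 = 39.
By inclusion–exclusion the count is 680 − 552 + 39 = 167.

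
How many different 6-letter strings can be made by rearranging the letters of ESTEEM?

The 6 letters of ESTEEM have repeats: E appearing 3 times.
Dividing 6! = 720 by 3! = 6 for the repeated letters gives 120.

120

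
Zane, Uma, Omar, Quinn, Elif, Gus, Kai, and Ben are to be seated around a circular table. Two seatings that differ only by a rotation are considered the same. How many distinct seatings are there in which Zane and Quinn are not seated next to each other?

3600

All circular seatings of 8 people number (7)! = 5040.
Seatings with Zane beside Quinn: treat them as a block with 2 internal orders, giving 2 × (6)! = 1440.
Subtracting, 5040 − 1440 = 3600.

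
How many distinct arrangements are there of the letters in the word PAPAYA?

The 6 letters of PAPAYA have repeats: A appearing 3 times and P appearing twice.
The number of distinct arrangements is 6!/(3!·2!) = 720/12 = 60.

60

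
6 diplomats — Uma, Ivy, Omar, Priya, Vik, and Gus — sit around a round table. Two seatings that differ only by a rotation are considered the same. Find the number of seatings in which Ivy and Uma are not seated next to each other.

Without the restriction there are (5)! = 120 seatings.
Seatings with Ivy beside Uma: treat them as a block with 2 internal orders, giving 2 × (4)! = 48.
Subtracting, 120 − 48 = 72.

72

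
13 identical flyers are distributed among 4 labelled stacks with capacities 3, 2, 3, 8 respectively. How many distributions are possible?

19

Without the upper bounds there are C(16,3) = 560 ways to split 13 among 4 stacks.
Subtract solutions that violate a single cap (substitute x_i' = x_i − (cap_i+1)): x_1 ≥ 4 gives C(12,3) = 220; x_2 ≥ 3 gives C(13,3) = 286; x_3 ≥ 4 gives C(12,3) = 220; x_4 ≥ 9 gives C(7,3) = 35. Together 761.
Add back pairs where two caps are both exceeded: 84 + 56 + 1 + 84 + 4 + 1 = 230.
Subtract triples: 10 + 0 + 0 + 0 = 10.
By inclusion–exclusion the count is 560 − 761 + 230 − 10 = 19.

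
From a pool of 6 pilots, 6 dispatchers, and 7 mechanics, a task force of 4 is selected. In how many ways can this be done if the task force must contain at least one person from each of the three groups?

2016

With no constraint there are C(19,4) = 3876 possible selections.
Selections missing a whole group: no pilots → C(13,4) = 715; no dispatchers → C(13,4) = 715; no mechanics → C(12,4) = 495.
Add back selections omitting two groups (i.e. drawn from a single group): C(6,4) + C(6,4) + C(7,4) = 65.
By inclusion–exclusion: 3876 − 1925 + 65 = 2016.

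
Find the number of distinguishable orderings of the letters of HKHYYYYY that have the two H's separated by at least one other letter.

Total arrangements of HKHYYYYY: 8!/(5!·2!) = 168.
Arrangements with the H's together: treat HH as one letter, giving (7)!/(5!) = 42.
Subtracting, 168 − 42 = 126 arrangements keep the H's apart.

126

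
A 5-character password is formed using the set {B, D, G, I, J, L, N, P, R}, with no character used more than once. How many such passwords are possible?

15120

This is a permutation of 5 out of 9: P(9,5) = 9!/4!.
9 × 8 × 7 × 6 × 5 = 15120.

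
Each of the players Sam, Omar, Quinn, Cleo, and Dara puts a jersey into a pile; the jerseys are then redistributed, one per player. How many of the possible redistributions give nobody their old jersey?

44

Let Aᵢ be the assignments in which player i gets their old jersey. We want the size of the complement of A₁∪…∪A_5.
By inclusion–exclusion this is Σ_{j=0}^{5} (−1)^j C(5,j)·(5−j)!.
Computing: 120 − 120 + 60 − 20 + 5 − 1 = 44.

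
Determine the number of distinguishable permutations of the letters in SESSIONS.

The 8 letters of SESSIONS have repeats: S appearing 4 times.
The number of distinct arrangements is 8!/(4!) = 40320/24 = 1680.

1680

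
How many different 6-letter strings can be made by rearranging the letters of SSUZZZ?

Letter multiplicities in SSUZZZ: S×2, U×1, Z×3.
Dividing 6! = 720 by 3!·2! = 12 for the repeated letters gives 60.

60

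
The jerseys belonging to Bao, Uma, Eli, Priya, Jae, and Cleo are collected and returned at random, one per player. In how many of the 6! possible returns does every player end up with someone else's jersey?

This is the derangement count D_6: permutations of 6 items with no fixed point.
By inclusion–exclusion this is Σ_{j=0}^{6} (−1)^j C(6,j)·(6−j)!.
Computing: 720 − 720 + 360 − 120 + 30 − 6 + 1 = 265.

265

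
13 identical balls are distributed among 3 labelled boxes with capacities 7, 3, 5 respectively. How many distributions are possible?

Ignoring the caps, the number of non-negative solutions to x_1+…+x_3 = 13 is C(15,2) = 105.
Subtract solutions that violate a single cap (substitute x_i' = x_i − (cap_i+1)): x_1 ≥ 8 gives C(7,2) = 21; x_2 ≥ 4 gives C(11,2) = 55; x_3 ≥ 6 gives C(9,2) = 36. Together 112.
Add back pairs where two caps are both exceeded: 3 + 0 + 10 = 13.
By inclusion–exclusion the count is 105 − 112 + 13 = 6.

6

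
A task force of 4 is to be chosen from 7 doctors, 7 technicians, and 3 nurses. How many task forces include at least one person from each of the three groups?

1029

Unrestricted: C(17,4) = 2380 ways to pick any 4 of the 17.
Subtract selections that omit an entire group: no doctors → C(10,4) = 210; no technicians → C(10,4) = 210; no nurses → C(14,4) = 1001.
Add back selections omitting two groups (i.e. drawn from a single group): C(7,4) + C(7,4) + C(3,4) = 70.
By inclusion–exclusion: 2380 − 1421 + 70 = 1029.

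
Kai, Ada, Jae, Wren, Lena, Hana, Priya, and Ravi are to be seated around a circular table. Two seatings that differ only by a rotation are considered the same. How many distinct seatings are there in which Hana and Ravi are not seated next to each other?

Without the restriction there are (7)! = 5040 seatings.
Seatings with Hana beside Ravi: treat them as a block with 2 internal orders, giving 2 × (6)! = 1440.
Subtracting, 5040 − 1440 = 3600.

3600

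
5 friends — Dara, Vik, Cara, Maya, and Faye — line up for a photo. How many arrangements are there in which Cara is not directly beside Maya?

72

Of the 5! = 120 arrangements, those with Cara and Maya adjacent number 2 × 4! = 48 (treat the pair as a block with 2 internal orders).
Complementary counting: 120 − 48 = 72.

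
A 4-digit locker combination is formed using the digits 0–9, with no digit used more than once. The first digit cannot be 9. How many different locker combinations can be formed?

The first digit has 10−1 = 9 choices (anything except 9).
The remaining 3 digits are filled from the other 9 symbols without repetition: 9 × 8 × 7 = 504.
Total: 9 × 504 = 4536.

4536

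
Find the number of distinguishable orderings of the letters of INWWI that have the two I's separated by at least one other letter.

There are 5!/(2!·2!) = 30 arrangements of INWWI in total.
Arrangements with the I's together: treat II as one letter, giving (4)!/(2!) = 12.
Subtracting, 30 − 12 = 18 arrangements keep the I's apart.

18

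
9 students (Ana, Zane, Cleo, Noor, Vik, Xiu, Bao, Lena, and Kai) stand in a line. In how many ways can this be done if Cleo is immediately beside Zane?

Glue Cleo and Zane into one block (2 internal orders), leaving 8 units to arrange in a row.
That gives 2 × 8! = 2 × 40320 = 80640.

80640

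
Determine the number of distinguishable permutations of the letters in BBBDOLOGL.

15120

Letter multiplicities in BBBDOLOGL: B×3, D×1, G×1, L×2, O×2.
So there are 9! / (3!·2!·2!) = 15120 distinguishable arrangements.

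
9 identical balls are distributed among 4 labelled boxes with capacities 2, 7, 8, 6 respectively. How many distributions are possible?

121

By stars and bars, unrestricted non-negative solutions to x_1+…+x_4 = 9 number C(9+3,3) = 220.
Subtract solutions that violate a single cap (substitute x_i' = x_i − (cap_i+1)): x_1 ≥ 3 gives C(9,3) = 84; x_2 ≥ 8 gives C(4,3) = 4; x_3 ≥ 9 gives C(3,3) = 1; x_4 ≥ 7 gives C(5,3) = 10. Together 99.
No two caps can be exceeded simultaneously, so the pair terms are all 0.
By inclusion–exclusion the count is 220 − 99 + 0 = 121.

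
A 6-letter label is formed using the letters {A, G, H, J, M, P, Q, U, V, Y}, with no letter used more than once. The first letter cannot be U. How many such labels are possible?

136080

The first letter has 10−1 = 9 choices (anything except U).
The remaining 5 letters are filled from the other 9 symbols without repetition: 9 × 8 × 7 × 6 × 5 = 15120.
Total: 9 × 15120 = 136080.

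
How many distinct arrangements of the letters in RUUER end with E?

6

Fix E in the last position and arrange the remaining 4 letters.
Those 4 letters have R appearing twice and U appearing twice, giving (4)!/(2!·2!) = 6.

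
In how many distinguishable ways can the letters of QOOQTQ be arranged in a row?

60

QOOQTQ has 6 letters with O appearing twice and Q appearing 3 times.
The number of distinct arrangements is 6!/(3!·2!) = 720/12 = 60.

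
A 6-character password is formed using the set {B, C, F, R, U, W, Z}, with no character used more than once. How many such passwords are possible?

5040

With no repetition, fill the 6 characters in order: 7 choices, then 6, down to 2.
That product is 7 × 6 × 5 × 4 × 3 × 2 = 5040.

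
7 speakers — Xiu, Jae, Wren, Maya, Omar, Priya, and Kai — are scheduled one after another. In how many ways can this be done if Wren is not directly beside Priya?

3600

There are 7! = 5040 arrangements in all. If Wren and Priya are adjacent, merging them into one block gives 2·(6)! = 1440 arrangements.
So 5040 − 1440 = 3600 arrangements keep them apart.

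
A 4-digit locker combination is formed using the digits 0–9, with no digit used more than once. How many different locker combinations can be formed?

With no repetition, fill the 4 digits in order: 10 choices, then 9, down to 7.
That product is 10 × 9 × 8 × 7 = 5040.

5040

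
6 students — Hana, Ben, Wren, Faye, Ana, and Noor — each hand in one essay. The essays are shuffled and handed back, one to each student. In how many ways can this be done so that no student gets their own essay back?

Count assignments avoiding every fixed point. For any j of the 6 students fixed to their own essay, the other 6−j can be arranged in (6−j)! ways.
By inclusion–exclusion this is Σ_{j=0}^{6} (−1)^j C(6,j)·(6−j)!.
Computing: 720 − 720 + 360 − 120 + 30 − 6 + 1 = 265.

265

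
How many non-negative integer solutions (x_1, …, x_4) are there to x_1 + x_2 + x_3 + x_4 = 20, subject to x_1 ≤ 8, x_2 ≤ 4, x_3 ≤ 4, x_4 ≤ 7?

Without the upper bounds there are C(23,3) = 1771 ways to split 20 among 4 variables.
Subtract solutions that violate a single cap (substitute x_i' = x_i − (cap_i+1)): x_1 ≥ 9 gives C(14,3) = 364; x_2 ≥ 5 gives C(18,3) = 816; x_3 ≥ 5 gives C(18,3) = 816; x_4 ≥ 8 gives C(15,3) = 455. Together 2451.
Add back pairs where two caps are both exceeded: 84 + 84 + 20 + 286 + 120 + 120 = 714.
Subtract triples: 4 + 0 + 0 + 10 = 14.
By inclusion–exclusion the count is 1771 − 2451 + 714 − 14 = 20.

20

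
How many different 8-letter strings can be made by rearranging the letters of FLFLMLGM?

Letter multiplicities in FLFLMLGM: F×2, G×1, L×3, M×2.
The number of distinct arrangements is 8!/(3!·2!·2!) = 40320/24 = 1680.

1680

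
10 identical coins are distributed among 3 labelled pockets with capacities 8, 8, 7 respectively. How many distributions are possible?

By stars and bars, unrestricted non-negative solutions to x_1+…+x_3 = 10 number C(10+2,2) = 66.
Subtract solutions that violate a single cap (substitute x_i' = x_i − (cap_i+1)): x_1 ≥ 9 gives C(3,2) = 3; x_2 ≥ 9 gives C(3,2) = 3; x_3 ≥ 8 gives C(4,2) = 6. Together 12.
No two caps can be exceeded simultaneously, so the pair terms are all 0.
By inclusion–exclusion the count is 66 − 12 + 0 = 54.

54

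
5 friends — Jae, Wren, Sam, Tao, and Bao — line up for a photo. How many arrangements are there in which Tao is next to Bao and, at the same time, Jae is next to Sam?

Treat {Tao,Bao} as one block (2 orders) and {Jae,Sam} as another (2 orders).
That leaves 3 units to arrange: 2 × 2 × 3! = 4 × 6 = 24.

24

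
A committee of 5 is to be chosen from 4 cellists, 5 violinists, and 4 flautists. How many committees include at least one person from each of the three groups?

980

With no constraint there are C(13,5) = 1287 possible selections.
Selections missing a whole group: no cellists → C(9,5) = 126; no violinists → C(8,5) = 56; no flautists → C(9,5) = 126.
Add back selections omitting two groups (i.e. drawn from a single group): C(4,5) + C(5,5) + C(4,5) = 1.
By inclusion–exclusion: 1287 − 308 + 1 = 980.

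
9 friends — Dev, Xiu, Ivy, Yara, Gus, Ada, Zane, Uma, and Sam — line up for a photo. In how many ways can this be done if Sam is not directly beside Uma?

There are 9! = 362880 arrangements in all. If Sam and Uma are adjacent, merging them into one block gives 2·(8)! = 80640 arrangements.
So 362880 − 80640 = 282240 arrangements keep them apart.

282240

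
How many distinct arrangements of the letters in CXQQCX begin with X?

Fix X in the first position and arrange the remaining 5 letters.
Those 5 letters have C appearing twice and Q appearing twice, giving (5)!/(2!·2!) = 30.

30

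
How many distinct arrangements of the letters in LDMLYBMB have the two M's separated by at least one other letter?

3780

There are 8!/(2!·2!·2!) = 5040 arrangements of LDMLYBMB in total.
If the two M's are adjacent, glue them into one block, leaving 7 items to arrange: (7)!/(2!·2!) = 1260 ways.
Hence 5040 − 1260 = 3780.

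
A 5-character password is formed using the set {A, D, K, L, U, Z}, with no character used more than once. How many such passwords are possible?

This is a permutation of 5 out of 6: P(6,5) = 6!/1!.
That product is 6 × 5 × 4 × 3 × 2 = 720.

720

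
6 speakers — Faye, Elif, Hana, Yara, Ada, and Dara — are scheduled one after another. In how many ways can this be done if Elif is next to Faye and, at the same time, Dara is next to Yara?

96

Treat {Elif,Faye} as one block (2 orders) and {Dara,Yara} as another (2 orders).
That leaves 4 units to arrange: 2 × 2 × 4! = 4 × 24 = 96.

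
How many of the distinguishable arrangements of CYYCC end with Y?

4

Fix Y in the last position and arrange the remaining 4 letters.
Those 4 letters have C appearing 3 times, giving (4)!/(3!) = 4.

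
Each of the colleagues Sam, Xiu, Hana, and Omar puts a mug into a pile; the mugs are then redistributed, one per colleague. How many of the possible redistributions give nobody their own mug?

9

This is the derangement count D_4: permutations of 4 items with no fixed point.
By inclusion–exclusion this is Σ_{j=0}^{4} (−1)^j C(4,j)·(4−j)!.
Computing: 24 − 24 + 12 − 4 + 1 = 9.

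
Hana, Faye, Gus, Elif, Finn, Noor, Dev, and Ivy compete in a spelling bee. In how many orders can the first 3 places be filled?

336

This is an ordered selection of 3 from 8: P(8,3).
That gives 8 × 7 × 6 = 336.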